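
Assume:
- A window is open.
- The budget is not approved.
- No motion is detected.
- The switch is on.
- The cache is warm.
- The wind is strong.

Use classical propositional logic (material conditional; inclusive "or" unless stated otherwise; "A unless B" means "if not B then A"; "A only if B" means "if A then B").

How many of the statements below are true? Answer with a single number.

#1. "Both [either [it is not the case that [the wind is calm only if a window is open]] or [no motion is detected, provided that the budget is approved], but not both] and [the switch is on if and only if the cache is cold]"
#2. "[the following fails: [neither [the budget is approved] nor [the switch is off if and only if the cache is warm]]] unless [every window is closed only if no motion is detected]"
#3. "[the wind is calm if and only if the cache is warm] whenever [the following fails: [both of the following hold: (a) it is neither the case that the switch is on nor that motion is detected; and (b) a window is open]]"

1

Let V = "the wind is strong" (T), P = "a window is open" (T), Q = "the budget is approved" (F), R = "motion is detected" (F), S = "the switch is on" (T), U = "the cache is warm" (T).

#1: In symbols: (¬(¬V → P) ⊕ (Q → ¬R)) ∧ (S ↔ ¬U)

¬V = ¬T = F
¬V → P = F → T = T
¬(¬V → P) = ¬T = F
¬R = ¬F = T
Q → ¬R = F → T = T
¬(¬V → P) ⊕ (Q → ¬R) = F ⊕ T = T
¬U = ¬T = F
S ↔ ¬U = T ↔ F = F
(¬(¬V → P) ⊕ (Q → ¬R)) ∧ (S ↔ ¬U) = T ∧ F = F
Thus #1 is false.

#2: Formalization: ¬(Q ↓ (¬S ↔ U)) ∨ (¬P → ¬R)

¬S = ¬T = F
¬S ↔ U = F ↔ T = F
Q ↓ (¬S ↔ U) = F ↓ F = T
¬(Q ↓ (¬S ↔ U)) = ¬T = F
¬P = ¬T = F
¬R = ¬F = T
¬P → ¬R = F → T = T
¬(Q ↓ (¬S ↔ U)) ∨ (¬P → ¬R) = F ∨ T = T
So #2 is true.

#3: Parsed as ¬((S ↓ R) ∧ P) → (¬V ↔ U)

S ↓ R = T ↓ F = F
(S ↓ R) ∧ P = F ∧ T = F
¬((S ↓ R) ∧ P) = ¬F = T
¬V = ¬T = F
¬V ↔ U = F ↔ T = F
¬((S ↓ R) ∧ P) → (¬V ↔ U) = T → F = F
Thus #3 is false.

True statements: 1 (#2).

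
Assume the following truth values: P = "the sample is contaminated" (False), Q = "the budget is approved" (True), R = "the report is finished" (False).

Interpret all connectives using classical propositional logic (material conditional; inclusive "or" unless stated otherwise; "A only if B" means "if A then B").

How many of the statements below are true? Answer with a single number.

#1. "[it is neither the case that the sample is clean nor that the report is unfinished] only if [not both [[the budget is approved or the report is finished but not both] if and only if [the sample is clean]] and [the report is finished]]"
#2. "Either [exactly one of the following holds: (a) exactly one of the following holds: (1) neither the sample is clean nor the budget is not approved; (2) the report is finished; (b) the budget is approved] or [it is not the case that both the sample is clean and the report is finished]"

#1: Parsed as (~P nor ~R) -> (((Q xor R) <-> ~P) nand R)

~P = ~F = T
~R = ~F = T
~P nor ~R = T nor T = F
Q xor R = T xor F = T
~P = ~F = T
(Q xor R) <-> ~P = T <-> T = T
((Q xor R) <-> ~P) nand R = T nand F = T
(~P nor ~R) -> (((Q xor R) <-> ~P) nand R) = F -> T = T
So #1 is true.

#2: This is (((~P nor ~Q) xor R) xor Q) | (~P nand R).

~P = ~F = T
~Q = ~T = F
~P nor ~Q = T nor F = F
(~P nor ~Q) xor R = F xor F = F
((~P nor ~Q) xor R) xor Q = F xor T = T
~P = ~F = T
~P nand R = T nand F = T
(((~P nor ~Q) xor R) xor Q) | (~P nand R) = T | T = T
Thus #2 is true.

2 of the 2 statements are true (#1, #2).

2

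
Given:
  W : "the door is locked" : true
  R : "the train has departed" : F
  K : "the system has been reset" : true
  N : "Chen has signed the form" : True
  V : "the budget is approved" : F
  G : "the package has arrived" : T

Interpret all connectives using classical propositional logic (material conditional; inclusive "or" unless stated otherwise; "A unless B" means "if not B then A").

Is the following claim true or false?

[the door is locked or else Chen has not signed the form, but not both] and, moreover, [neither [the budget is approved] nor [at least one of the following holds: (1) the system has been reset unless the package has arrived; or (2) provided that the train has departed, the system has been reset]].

False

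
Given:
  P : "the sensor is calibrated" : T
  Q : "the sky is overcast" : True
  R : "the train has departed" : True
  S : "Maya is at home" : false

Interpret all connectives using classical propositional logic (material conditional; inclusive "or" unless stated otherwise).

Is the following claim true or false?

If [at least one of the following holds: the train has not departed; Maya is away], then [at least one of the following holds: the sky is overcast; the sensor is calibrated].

The statement is true.

Values: R=True, S=False, Q=True, P=True.
This is (not R or not S) -> (Q or P).

not R = not True = False
not S = not False = True
not R or not S = False or True = True
Q or P = True or True = True
(not R or not S) -> (Q or P) = True -> True = True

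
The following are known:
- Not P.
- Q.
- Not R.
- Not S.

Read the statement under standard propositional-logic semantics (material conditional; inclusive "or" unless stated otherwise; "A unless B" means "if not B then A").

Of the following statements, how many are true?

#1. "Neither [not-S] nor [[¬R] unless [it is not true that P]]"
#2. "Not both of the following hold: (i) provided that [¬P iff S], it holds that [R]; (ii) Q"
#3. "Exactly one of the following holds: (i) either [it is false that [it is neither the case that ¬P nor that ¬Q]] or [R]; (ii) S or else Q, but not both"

#1: Formalization: ¬S ↓ (¬R ∨ ¬P)

¬S = ¬F = T
¬R = ¬F = T
¬P = ¬F = T
¬R ∨ ¬P = T ∨ T = T
¬S ↓ (¬R ∨ ¬P) = T ↓ T = F
So #1 is false.

#2: Parsed as ((¬P ↔ S) → R) ↑ Q

¬P = ¬F = T
¬P ↔ S = T ↔ F = F
(¬P ↔ S) → R = F → F = T
((¬P ↔ S) → R) ↑ Q = T ↑ T = F
Hence #2 is false.

#3: This is (¬(¬P ↓ ¬Q) ∨ R) ⊕ (S ⊕ Q).

¬P = ¬F = T
¬Q = ¬T = F
¬P ↓ ¬Q = T ↓ F = F
¬(¬P ↓ ¬Q) = ¬F = T
¬(¬P ↓ ¬Q) ∨ R = T ∨ F = T
S ⊕ Q = F ⊕ T = T
(¬(¬P ↓ ¬Q) ∨ R) ⊕ (S ⊕ Q) = T ⊕ T = F
Hence #3 is false.

0 of the 3 statements are true (none).

0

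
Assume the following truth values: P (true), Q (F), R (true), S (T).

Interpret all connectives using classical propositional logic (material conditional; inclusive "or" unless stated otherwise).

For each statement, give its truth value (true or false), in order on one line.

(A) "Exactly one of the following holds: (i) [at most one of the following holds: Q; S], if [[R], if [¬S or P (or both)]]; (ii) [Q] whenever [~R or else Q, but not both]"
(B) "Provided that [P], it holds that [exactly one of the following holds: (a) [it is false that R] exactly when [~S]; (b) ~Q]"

(A) false / (B) false

(A): This is (((not S or P) -> R) -> (Q nand S)) xor ((not R xor Q) -> Q).

not S = not True = False
not S or P = False or True = True
(not S or P) -> R = True -> True = True
Q nand S = False nand True = True
((not S or P) -> R) -> (Q nand S) = True -> True = True
not R = not True = False
not R xor Q = False xor False = False
(not R xor Q) -> Q = False -> False = True
(((not S or P) -> R) -> (Q nand S)) xor ((not R xor Q) -> Q) = True xor True = False
So (A) is false.

(B): This is P -> ((not R iff not S) xor not Q).

not R = not True = False
not S = not True = False
not R iff not S = False iff False = True
not Q = not False = True
(not R iff not S) xor not Q = True xor True = False
P -> ((not R iff not S) xor not Q) = True -> False = False
Hence (B) is false.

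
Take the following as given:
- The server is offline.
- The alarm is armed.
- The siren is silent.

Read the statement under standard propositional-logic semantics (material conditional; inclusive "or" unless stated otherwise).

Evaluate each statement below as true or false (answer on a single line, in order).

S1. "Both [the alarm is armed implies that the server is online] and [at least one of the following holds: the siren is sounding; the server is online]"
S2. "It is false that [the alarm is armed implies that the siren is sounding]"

Let D = "the alarm is armed" (T), M = "the server is online" (F), K = "the siren is sounding" (F).

S1: This is (D → M) ∧ (K ∨ M).

D → M = T → F = F
K ∨ M = F ∨ F = F
(D → M) ∧ (K ∨ M) = F ∧ F = F
Hence S1 is false.

S2: Parsed as ¬(D → K)

D → K = T → F = F
¬(D → K) = ¬F = T
So S2 is true.

S1 F, S2 T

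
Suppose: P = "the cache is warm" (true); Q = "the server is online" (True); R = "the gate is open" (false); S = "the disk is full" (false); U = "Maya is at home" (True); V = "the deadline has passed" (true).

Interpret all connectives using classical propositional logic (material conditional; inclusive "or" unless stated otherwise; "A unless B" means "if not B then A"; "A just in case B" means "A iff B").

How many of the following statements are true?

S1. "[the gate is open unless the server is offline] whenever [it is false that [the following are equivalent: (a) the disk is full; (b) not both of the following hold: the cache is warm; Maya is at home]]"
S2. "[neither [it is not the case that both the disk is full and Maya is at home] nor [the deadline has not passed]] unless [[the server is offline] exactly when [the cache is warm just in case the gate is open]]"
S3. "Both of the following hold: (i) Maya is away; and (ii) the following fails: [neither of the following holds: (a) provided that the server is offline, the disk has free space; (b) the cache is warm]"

2

S1: In symbols: ¬(S ↔ (P ↑ U)) → (R ∨ ¬Q)

P ↑ U = T ↑ T = F
S ↔ (P ↑ U) = F ↔ F = T
¬(S ↔ (P ↑ U)) = ¬T = F
¬Q = ¬T = F
R ∨ ¬Q = F ∨ F = F
¬(S ↔ (P ↑ U)) → (R ∨ ¬Q) = F → F = T
Thus S1 is true.

S2: In symbols: ((S ↑ U) ↓ ¬V) ∨ (¬Q ↔ (P ↔ R))

S ↑ U = F ↑ T = T
¬V = ¬T = F
(S ↑ U) ↓ ¬V = T ↓ F = F
¬Q = ¬T = F
P ↔ R = T ↔ F = F
¬Q ↔ (P ↔ R) = F ↔ F = T
((S ↑ U) ↓ ¬V) ∨ (¬Q ↔ (P ↔ R)) = F ∨ T = T
Hence S2 is true.

S3: This is ¬U ∧ ¬((¬Q → ¬S) ↓ P).

¬U = ¬T = F
¬Q = ¬T = F
¬S = ¬F = T
¬Q → ¬S = F → T = T
(¬Q → ¬S) ↓ P = T ↓ T = F
¬((¬Q → ¬S) ↓ P) = ¬F = T
¬U ∧ ¬((¬Q → ¬S) ↓ P) = F ∧ T = F
So S3 is false.

True statements: 2 (S1, S2).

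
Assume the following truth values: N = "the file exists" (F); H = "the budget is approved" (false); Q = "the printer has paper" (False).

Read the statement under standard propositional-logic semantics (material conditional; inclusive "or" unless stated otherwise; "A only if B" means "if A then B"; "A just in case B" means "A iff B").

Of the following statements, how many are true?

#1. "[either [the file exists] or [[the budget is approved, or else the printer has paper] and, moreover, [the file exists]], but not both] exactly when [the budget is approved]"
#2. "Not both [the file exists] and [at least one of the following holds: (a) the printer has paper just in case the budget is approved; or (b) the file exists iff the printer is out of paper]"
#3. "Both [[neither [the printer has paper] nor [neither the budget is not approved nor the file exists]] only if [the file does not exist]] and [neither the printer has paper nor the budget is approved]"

3

#1: Parsed as (N xor ((H or Q) and N)) iff H

H or Q = False or False = False
(H or Q) and N = False and False = False
N xor ((H or Q) and N) = False xor False = False
(N xor ((H or Q) and N)) iff H = False iff False = True
Hence #1 is true.

#2: In symbols: N nand ((Q iff H) or (N iff not Q))

Q iff H = False iff False = True
not Q = not False = True
N iff not Q = False iff True = False
(Q iff H) or (N iff not Q) = True or False = True
N nand ((Q iff H) or (N iff not Q)) = False nand True = True
Hence #2 is true.

#3: Formalization: ((Q nor (not H nor N)) -> not N) and (Q nor H)

not H = not False = True
not H nor N = True nor False = False
Q nor (not H nor N) = False nor False = True
not N = not False = True
(Q nor (not H nor N)) -> not N = True -> True = True
Q nor H = False nor False = True
((Q nor (not H nor N)) -> not N) and (Q nor H) = True and True = True
So #3 is true.

True statements: 3 (#1, #2, #3).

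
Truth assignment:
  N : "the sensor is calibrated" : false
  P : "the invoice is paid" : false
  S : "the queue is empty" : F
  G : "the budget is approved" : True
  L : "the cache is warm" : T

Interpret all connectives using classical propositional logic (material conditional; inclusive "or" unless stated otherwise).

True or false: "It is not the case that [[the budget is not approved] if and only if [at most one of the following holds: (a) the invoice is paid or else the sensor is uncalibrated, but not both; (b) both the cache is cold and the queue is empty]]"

Values: G=T, P=F, N=F, L=T, S=F.
Parsed as ~(~G <-> ((P xor ~N) nand (~L & S)))

~G = ~T = F
~N = ~F = T
P xor ~N = F xor T = T
~L = ~T = F
~L & S = F & F = F
(P xor ~N) nand (~L & S) = T nand F = T
~G <-> ((P xor ~N) nand (~L & S)) = F <-> T = F
~(~G <-> ((P xor ~N) nand (~L & S))) = ~F = T

The statement is true.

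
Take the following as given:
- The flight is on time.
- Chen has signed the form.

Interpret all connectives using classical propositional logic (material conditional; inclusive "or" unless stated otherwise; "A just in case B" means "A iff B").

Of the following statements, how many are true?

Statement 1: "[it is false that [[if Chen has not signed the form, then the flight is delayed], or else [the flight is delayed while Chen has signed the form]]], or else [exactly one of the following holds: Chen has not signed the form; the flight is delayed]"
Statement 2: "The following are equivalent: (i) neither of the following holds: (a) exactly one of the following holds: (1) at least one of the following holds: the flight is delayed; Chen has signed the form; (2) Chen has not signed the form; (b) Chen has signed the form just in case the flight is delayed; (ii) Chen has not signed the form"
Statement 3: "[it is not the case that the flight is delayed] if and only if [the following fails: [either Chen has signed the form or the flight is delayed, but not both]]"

Let U = "Chen has signed the form" (T), N = "the flight is delayed" (F).

Statement 1: In symbols: ~((~U -> N) | (N & U)) | (~U xor N)

~U = ~T = F
~U -> N = F -> F = T
N & U = F & T = F
(~U -> N) | (N & U) = T | F = T
~((~U -> N) | (N & U)) = ~T = F
~U = ~T = F
~U xor N = F xor F = F
~((~U -> N) | (N & U)) | (~U xor N) = F | F = F
So Statement 1 is false.

Statement 2: Formalization: (((N | U) xor ~U) nor (U <-> N)) <-> ~U

N | U = F | T = T
~U = ~T = F
(N | U) xor ~U = T xor F = T
U <-> N = T <-> F = F
((N | U) xor ~U) nor (U <-> N) = T nor F = F
~U = ~T = F
(((N | U) xor ~U) nor (U <-> N)) <-> ~U = F <-> F = T
Hence Statement 2 is true.

Statement 3: This is ~N <-> ~(U xor N).

~N = ~F = T
U xor N = T xor F = T
~(U xor N) = ~T = F
~N <-> ~(U xor N) = T <-> F = F
So Statement 3 is false.

Count: 1.

1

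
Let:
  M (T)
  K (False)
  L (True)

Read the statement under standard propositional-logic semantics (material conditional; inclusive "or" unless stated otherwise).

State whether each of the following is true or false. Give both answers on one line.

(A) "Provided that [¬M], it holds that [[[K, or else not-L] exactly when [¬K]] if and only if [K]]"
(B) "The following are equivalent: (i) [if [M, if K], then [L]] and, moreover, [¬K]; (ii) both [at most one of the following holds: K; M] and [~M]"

(A): In symbols: ~M -> (((K | ~L) <-> ~K) <-> K)

~M = ~T = F
~L = ~T = F
K | ~L = F | F = F
~K = ~F = T
(K | ~L) <-> ~K = F <-> T = F
((K | ~L) <-> ~K) <-> K = F <-> F = T
~M -> (((K | ~L) <-> ~K) <-> K) = F -> T = T
So (A) is true.

(B): Formalization: (((K -> M) -> L) & ~K) <-> ((K nand M) & ~M)

K -> M = F -> T = T
(K -> M) -> L = T -> T = T
~K = ~F = T
((K -> M) -> L) & ~K = T & T = T
K nand M = F nand T = T
~M = ~T = F
(K nand M) & ~M = T & F = F
(((K -> M) -> L) & ~K) <-> ((K nand M) & ~M) = T <-> F = F
Hence (B) is false.

(A) T, (B) F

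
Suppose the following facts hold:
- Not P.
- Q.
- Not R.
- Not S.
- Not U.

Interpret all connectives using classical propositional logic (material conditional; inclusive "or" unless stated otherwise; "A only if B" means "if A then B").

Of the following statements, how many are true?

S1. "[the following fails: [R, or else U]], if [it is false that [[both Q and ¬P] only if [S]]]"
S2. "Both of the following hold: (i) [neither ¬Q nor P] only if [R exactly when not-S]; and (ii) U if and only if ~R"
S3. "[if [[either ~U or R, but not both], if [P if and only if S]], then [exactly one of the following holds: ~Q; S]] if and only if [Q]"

S1: Parsed as not ((Q and not P) -> S) -> not (R or U)

not P = not False = True
Q and not P = True and True = True
(Q and not P) -> S = True -> False = False
not ((Q and not P) -> S) = not False = True
R or U = False or False = False
not (R or U) = not False = True
not ((Q and not P) -> S) -> not (R or U) = True -> True = True
Hence S1 is true.

S2: In symbols: ((not Q nor P) -> (R iff not S)) and (U iff not R)

not Q = not True = False
not Q nor P = False nor False = True
not S = not False = True
R iff not S = False iff True = False
(not Q nor P) -> (R iff not S) = True -> False = False
not R = not False = True
U iff not R = False iff True = False
((not Q nor P) -> (R iff not S)) and (U iff not R) = False and False = False
Thus S2 is false.

S3: This is (((P iff S) -> (not U xor R)) -> (not Q xor S)) iff Q.

P iff S = False iff False = True
not U = not False = True
not U xor R = True xor False = True
(P iff S) -> (not U xor R) = True -> True = True
not Q = not True = False
not Q xor S = False xor False = False
((P iff S) -> (not U xor R)) -> (not Q xor S) = True -> False = False
(((P iff S) -> (not U xor R)) -> (not Q xor S)) iff Q = False iff True = False
Thus S3 is false.

1 of the 3 statements is true (S1).

1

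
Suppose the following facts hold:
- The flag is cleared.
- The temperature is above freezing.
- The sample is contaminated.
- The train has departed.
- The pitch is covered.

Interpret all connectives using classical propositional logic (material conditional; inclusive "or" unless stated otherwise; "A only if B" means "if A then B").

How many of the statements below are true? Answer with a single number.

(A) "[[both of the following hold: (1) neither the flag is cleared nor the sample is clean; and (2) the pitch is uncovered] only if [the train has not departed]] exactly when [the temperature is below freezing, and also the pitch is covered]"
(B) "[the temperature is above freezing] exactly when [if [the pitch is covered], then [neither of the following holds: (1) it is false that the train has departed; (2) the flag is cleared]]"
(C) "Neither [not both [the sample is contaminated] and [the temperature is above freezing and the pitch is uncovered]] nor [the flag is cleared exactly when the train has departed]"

Let U = "the flag is set" (False), M = "the sample is contaminated" (True), N = "the pitch is covered" (True), G = "the train has departed" (True), K = "the temperature is below freezing" (False).

(A): In symbols: (((not U nor not M) and not N) -> not G) iff (K and N)

not U = not False = True
not M = not True = False
not U nor not M = True nor False = False
not N = not True = False
(not U nor not M) and not N = False and False = False
not G = not True = False
((not U nor not M) and not N) -> not G = False -> False = True
K and N = False and True = False
(((not U nor not M) and not N) -> not G) iff (K and N) = True iff False = False
Thus (A) is false.

(B): This is not K iff (N -> (not G nor not U)).

not K = not False = True
not G = not True = False
not U = not False = True
not G nor not U = False nor True = False
N -> (not G nor not U) = True -> False = False
not K iff (N -> (not G nor not U)) = True iff False = False
Thus (B) is false.

(C): This is (M nand (not K and not N)) nor (not U iff G).

not K = not False = True
not N = not True = False
not K and not N = True and False = False
M nand (not K and not N) = True nand False = True
not U = not False = True
not U iff G = True iff True = True
(M nand (not K and not N)) nor (not U iff G) = True nor True = False
Hence (C) is false.

True statements: 0 (none).

0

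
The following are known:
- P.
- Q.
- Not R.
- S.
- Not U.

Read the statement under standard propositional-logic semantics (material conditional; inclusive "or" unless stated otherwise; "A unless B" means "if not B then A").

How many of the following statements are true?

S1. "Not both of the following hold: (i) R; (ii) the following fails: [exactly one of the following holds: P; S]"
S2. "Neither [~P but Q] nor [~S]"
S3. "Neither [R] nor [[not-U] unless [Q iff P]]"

2

S1: In symbols: R nand not (P xor S)

P xor S = True xor True = False
not (P xor S) = not False = True
R nand not (P xor S) = False nand True = True
So S1 is true.

S2: This is (not P and Q) nor not S.

not P = not True = False
not P and Q = False and True = False
not S = not True = False
(not P and Q) nor not S = False nor False = True
So S2 is true.

S3: Parsed as R nor (not U or (Q iff P))

not U = not False = True
Q iff P = True iff True = True
not U or (Q iff P) = True or True = True
R nor (not U or (Q iff P)) = False nor True = False
Hence S3 is false.

2 of the 3 statements are true (S1, S2).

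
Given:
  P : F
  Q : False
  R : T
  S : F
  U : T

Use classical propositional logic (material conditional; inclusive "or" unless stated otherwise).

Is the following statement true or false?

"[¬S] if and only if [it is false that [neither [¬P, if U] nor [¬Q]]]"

The statement is true.

Formalization: ~S <-> ~((U -> ~P) nor ~Q)

~S = ~F = T
~P = ~F = T
U -> ~P = T -> T = T
~Q = ~F = T
(U -> ~P) nor ~Q = T nor T = F
~((U -> ~P) nor ~Q) = ~F = T
~S <-> ~((U -> ~P) nor ~Q) = T <-> T = T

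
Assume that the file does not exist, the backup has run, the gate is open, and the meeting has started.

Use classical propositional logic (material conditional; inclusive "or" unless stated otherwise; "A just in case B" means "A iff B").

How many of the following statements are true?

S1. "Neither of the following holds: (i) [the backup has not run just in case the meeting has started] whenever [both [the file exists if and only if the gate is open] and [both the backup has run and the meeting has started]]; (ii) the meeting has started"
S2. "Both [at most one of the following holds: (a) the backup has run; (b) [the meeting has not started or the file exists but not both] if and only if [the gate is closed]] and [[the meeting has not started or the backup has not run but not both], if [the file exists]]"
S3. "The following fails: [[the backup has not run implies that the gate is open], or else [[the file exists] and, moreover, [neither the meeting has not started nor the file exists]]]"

0

Let P = "the file exists" (F), R = "the gate is open" (T), Q = "the backup has run" (T), S = "the meeting has started" (T).

S1: Formalization: (((P ↔ R) ∧ (Q ∧ S)) → (¬Q ↔ S)) ↓ S

P ↔ R = F ↔ T = F
Q ∧ S = T ∧ T = T
(P ↔ R) ∧ (Q ∧ S) = F ∧ T = F
¬Q = ¬T = F
¬Q ↔ S = F ↔ T = F
((P ↔ R) ∧ (Q ∧ S)) → (¬Q ↔ S) = F → F = T
(((P ↔ R) ∧ (Q ∧ S)) → (¬Q ↔ S)) ↓ S = T ↓ T = F
So S1 is false.

S2: In symbols: (Q ↑ ((¬S ⊕ P) ↔ ¬R)) ∧ (P → (¬S ⊕ ¬Q))

¬S = ¬T = F
¬S ⊕ P = F ⊕ F = F
¬R = ¬T = F
(¬S ⊕ P) ↔ ¬R = F ↔ F = T
Q ↑ ((¬S ⊕ P) ↔ ¬R) = T ↑ T = F
¬S = ¬T = F
¬Q = ¬T = F
¬S ⊕ ¬Q = F ⊕ F = F
P → (¬S ⊕ ¬Q) = F → F = T
(Q ↑ ((¬S ⊕ P) ↔ ¬R)) ∧ (P → (¬S ⊕ ¬Q)) = F ∧ T = F
Hence S2 is false.

S3: Parsed as ¬((¬Q → R) ∨ (P ∧ (¬S ↓ P)))

¬Q = ¬T = F
¬Q → R = F → T = T
¬S = ¬T = F
¬S ↓ P = F ↓ F = T
P ∧ (¬S ↓ P) = F ∧ T = F
(¬Q → R) ∨ (P ∧ (¬S ↓ P)) = T ∨ F = T
¬((¬Q → R) ∨ (P ∧ (¬S ↓ P))) = ¬T = F
Thus S3 is false.

True statements: 0 (none).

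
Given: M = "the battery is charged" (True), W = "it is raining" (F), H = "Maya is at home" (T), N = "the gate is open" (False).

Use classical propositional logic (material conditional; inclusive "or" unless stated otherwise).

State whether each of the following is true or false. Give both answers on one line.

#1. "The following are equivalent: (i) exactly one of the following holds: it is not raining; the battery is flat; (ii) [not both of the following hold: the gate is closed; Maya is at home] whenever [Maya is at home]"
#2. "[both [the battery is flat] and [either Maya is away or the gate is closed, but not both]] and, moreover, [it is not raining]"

#1 False, #2 False

#1: Formalization: (¬W ⊕ ¬M) ↔ (H → (¬N ↑ H))

¬W = ¬F = T
¬M = ¬T = F
¬W ⊕ ¬M = T ⊕ F = T
¬N = ¬F = T
¬N ↑ H = T ↑ T = F
H → (¬N ↑ H) = T → F = F
(¬W ⊕ ¬M) ↔ (H → (¬N ↑ H)) = T ↔ F = F
Hence #1 is false.

#2: Formalization: (¬M ∧ (¬H ⊕ ¬N)) ∧ ¬W

¬M = ¬T = F
¬H = ¬T = F
¬N = ¬F = T
¬H ⊕ ¬N = F ⊕ T = T
¬M ∧ (¬H ⊕ ¬N) = F ∧ T = F
¬W = ¬F = T
(¬M ∧ (¬H ⊕ ¬N)) ∧ ¬W = F ∧ T = F
Thus #2 is false.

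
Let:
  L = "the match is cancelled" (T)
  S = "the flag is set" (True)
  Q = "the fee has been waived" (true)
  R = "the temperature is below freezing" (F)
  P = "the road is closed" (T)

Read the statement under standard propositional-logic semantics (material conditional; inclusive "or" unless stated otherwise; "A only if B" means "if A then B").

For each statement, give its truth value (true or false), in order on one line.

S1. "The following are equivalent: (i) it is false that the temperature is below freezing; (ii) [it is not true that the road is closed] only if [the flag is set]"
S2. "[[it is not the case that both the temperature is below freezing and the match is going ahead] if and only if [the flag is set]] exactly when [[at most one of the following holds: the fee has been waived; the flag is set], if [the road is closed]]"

S1 True; S2 False

S1: Formalization: not R iff (not P -> S)

not R = not False = True
not P = not True = False
not P -> S = False -> True = True
not R iff (not P -> S) = True iff True = True
Hence S1 is true.

S2: In symbols: ((R nand not L) iff S) iff (P -> (Q nand S))

not L = not True = False
R nand not L = False nand False = True
(R nand not L) iff S = True iff True = True
Q nand S = True nand True = False
P -> (Q nand S) = True -> False = False
((R nand not L) iff S) iff (P -> (Q nand S)) = True iff False = False
Thus S2 is false.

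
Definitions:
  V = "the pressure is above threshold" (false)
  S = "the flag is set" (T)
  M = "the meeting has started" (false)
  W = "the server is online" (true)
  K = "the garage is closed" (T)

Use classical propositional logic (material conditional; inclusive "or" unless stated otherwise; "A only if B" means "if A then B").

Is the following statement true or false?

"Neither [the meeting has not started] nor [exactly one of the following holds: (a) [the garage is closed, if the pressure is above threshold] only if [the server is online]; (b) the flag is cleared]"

false

Formalization: not M nor (((V -> K) -> W) xor not S)

not M = not False = True
V -> K = False -> True = True
(V -> K) -> W = True -> True = True
not S = not True = False
((V -> K) -> W) xor not S = True xor False = True
not M nor (((V -> K) -> W) xor not S) = True nor True = False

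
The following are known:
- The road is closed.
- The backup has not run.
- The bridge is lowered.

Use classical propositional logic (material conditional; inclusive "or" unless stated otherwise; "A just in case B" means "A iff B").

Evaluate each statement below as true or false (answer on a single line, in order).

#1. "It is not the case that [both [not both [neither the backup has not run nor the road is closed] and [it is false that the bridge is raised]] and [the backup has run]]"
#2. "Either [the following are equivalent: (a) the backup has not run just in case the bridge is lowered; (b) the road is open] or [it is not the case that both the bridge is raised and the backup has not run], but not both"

#1 T / #2 T

Let Q = "the backup has run" (F), P = "the road is closed" (T), R = "the bridge is raised" (F).

#1: Formalization: ¬(((¬Q ↓ P) ↑ ¬R) ∧ Q)

¬Q = ¬F = T
¬Q ↓ P = T ↓ T = F
¬R = ¬F = T
(¬Q ↓ P) ↑ ¬R = F ↑ T = T
((¬Q ↓ P) ↑ ¬R) ∧ Q = T ∧ F = F
¬(((¬Q ↓ P) ↑ ¬R) ∧ Q) = ¬F = T
Thus #1 is true.

#2: Formalization: ((¬Q ↔ ¬R) ↔ ¬P) ⊕ (R ↑ ¬Q)

¬Q = ¬F = T
¬R = ¬F = T
¬Q ↔ ¬R = T ↔ T = T
¬P = ¬T = F
(¬Q ↔ ¬R) ↔ ¬P = T ↔ F = F
¬Q = ¬F = T
R ↑ ¬Q = F ↑ T = T
((¬Q ↔ ¬R) ↔ ¬P) ⊕ (R ↑ ¬Q) = F ⊕ T = T
So #2 is true.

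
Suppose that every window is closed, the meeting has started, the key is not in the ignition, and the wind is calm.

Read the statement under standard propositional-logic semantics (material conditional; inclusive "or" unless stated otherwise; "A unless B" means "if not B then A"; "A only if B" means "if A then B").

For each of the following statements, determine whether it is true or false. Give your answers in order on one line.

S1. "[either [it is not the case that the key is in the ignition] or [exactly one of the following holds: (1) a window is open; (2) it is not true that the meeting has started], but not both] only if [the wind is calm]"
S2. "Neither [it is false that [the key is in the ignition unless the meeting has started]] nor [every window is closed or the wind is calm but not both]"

Let R = "the key is in the ignition" (F), P = "a window is open" (F), Q = "the meeting has started" (T), S = "the wind is strong" (F).

S1: In symbols: (~R xor (P xor ~Q)) -> ~S

~R = ~F = T
~Q = ~T = F
P xor ~Q = F xor F = F
~R xor (P xor ~Q) = T xor F = T
~S = ~F = T
(~R xor (P xor ~Q)) -> ~S = T -> T = T
Thus S1 is true.

S2: In symbols: ~(R | Q) nor (~P xor ~S)

R | Q = F | T = T
~(R | Q) = ~T = F
~P = ~F = T
~S = ~F = T
~P xor ~S = T xor T = F
~(R | Q) nor (~P xor ~S) = F nor F = T
Thus S2 is true.

S1 true, S2 true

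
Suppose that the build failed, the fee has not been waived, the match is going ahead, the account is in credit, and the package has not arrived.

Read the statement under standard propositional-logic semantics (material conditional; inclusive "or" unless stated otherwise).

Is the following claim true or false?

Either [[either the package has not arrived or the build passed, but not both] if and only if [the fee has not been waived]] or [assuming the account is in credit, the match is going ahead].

true

Let U = "the package has arrived" (F), W = "the build passed" (F), K = "the fee has been waived" (F), V = "the account is overdrawn" (F), G = "the match is cancelled" (F).
This is ((~U xor W) <-> ~K) | (~V -> ~G).

~U = ~F = T
~U xor W = T xor F = T
~K = ~F = T
(~U xor W) <-> ~K = T <-> T = T
~V = ~F = T
~G = ~F = T
~V -> ~G = T -> T = T
((~U xor W) <-> ~K) | (~V -> ~G) = T | T = T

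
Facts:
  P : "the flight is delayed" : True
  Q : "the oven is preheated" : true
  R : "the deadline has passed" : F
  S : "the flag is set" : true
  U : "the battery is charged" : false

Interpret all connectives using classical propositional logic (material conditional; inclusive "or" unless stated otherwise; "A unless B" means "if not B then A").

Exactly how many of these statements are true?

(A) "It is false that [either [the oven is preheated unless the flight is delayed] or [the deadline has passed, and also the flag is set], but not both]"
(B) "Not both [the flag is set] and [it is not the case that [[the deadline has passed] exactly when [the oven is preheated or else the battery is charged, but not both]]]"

0

(A): Formalization: ¬((Q ∨ P) ⊕ (R ∧ S))

Q ∨ P = T ∨ T = T
R ∧ S = F ∧ T = F
(Q ∨ P) ⊕ (R ∧ S) = T ⊕ F = T
¬((Q ∨ P) ⊕ (R ∧ S)) = ¬T = F
Thus (A) is false.

(B): This is S ↑ ¬(R ↔ (Q ⊕ U)).

Q ⊕ U = T ⊕ F = T
R ↔ (Q ⊕ U) = F ↔ T = F
¬(R ↔ (Q ⊕ U)) = ¬F = T
S ↑ ¬(R ↔ (Q ⊕ U)) = T ↑ T = F
Hence (B) is false.

Count: 0.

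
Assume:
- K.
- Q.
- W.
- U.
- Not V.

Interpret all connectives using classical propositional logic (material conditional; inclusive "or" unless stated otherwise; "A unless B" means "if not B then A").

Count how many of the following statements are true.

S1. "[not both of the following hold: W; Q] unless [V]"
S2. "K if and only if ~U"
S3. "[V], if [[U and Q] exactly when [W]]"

0

S1: Formalization: (W nand Q) or V

W nand Q = True nand True = False
(W nand Q) or V = False or False = False
Hence S1 is false.

S2: In symbols: K iff not U

not U = not True = False
K iff not U = True iff False = False
Hence S2 is false.

S3: In symbols: ((U and Q) iff W) -> V

U and Q = True and True = True
(U and Q) iff W = True iff True = True
((U and Q) iff W) -> V = True -> False = False
Thus S3 is false.

0 of the 3 statements are true (none).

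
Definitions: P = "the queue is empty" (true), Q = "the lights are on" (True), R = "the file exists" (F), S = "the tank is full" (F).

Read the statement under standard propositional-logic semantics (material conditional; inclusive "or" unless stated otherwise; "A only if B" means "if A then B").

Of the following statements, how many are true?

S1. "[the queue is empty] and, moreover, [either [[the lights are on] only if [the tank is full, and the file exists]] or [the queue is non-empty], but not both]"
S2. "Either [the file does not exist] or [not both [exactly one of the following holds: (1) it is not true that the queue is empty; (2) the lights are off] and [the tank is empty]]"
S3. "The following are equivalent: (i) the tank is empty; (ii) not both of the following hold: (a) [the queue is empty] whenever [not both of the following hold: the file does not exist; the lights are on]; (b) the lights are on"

1

S1: This is P & ((Q -> (S & R)) xor ~P).

S & R = F & F = F
Q -> (S & R) = T -> F = F
~P = ~T = F
(Q -> (S & R)) xor ~P = F xor F = F
P & ((Q -> (S & R)) xor ~P) = T & F = F
Thus S1 is false.

S2: Parsed as ~R | ((~P xor ~Q) nand ~S)

~R = ~F = T
~P = ~T = F
~Q = ~T = F
~P xor ~Q = F xor F = F
~S = ~F = T
(~P xor ~Q) nand ~S = F nand T = T
~R | ((~P xor ~Q) nand ~S) = T | T = T
So S2 is true.

S3: Formalization: ~S <-> (((~R nand Q) -> P) nand Q)

~S = ~F = T
~R = ~F = T
~R nand Q = T nand T = F
(~R nand Q) -> P = F -> T = T
((~R nand Q) -> P) nand Q = T nand T = F
~S <-> (((~R nand Q) -> P) nand Q) = T <-> F = F
So S3 is false.

Count: 1.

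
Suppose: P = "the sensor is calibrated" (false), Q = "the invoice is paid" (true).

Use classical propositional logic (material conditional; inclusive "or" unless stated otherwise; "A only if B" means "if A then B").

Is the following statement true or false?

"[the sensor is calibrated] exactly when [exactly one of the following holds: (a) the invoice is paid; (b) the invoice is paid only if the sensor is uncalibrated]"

Parsed as P <-> (Q xor (Q -> ~P))

~P = ~F = T
Q -> ~P = T -> T = T
Q xor (Q -> ~P) = T xor T = F
P <-> (Q xor (Q -> ~P)) = F <-> F = T

The statement is true.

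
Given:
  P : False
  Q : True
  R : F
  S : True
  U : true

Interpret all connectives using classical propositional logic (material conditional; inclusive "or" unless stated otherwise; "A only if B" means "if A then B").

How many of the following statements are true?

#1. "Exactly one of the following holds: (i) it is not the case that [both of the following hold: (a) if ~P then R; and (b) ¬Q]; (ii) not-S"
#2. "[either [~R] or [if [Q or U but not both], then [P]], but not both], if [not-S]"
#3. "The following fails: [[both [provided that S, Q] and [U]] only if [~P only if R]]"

3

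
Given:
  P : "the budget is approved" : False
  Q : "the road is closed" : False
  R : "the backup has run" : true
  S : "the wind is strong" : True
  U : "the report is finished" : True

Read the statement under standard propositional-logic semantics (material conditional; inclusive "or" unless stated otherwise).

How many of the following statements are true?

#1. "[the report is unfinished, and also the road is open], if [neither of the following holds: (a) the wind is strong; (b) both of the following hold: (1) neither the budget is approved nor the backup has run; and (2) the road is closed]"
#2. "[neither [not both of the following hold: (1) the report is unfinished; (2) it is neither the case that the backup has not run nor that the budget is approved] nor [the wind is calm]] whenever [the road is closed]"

#1: In symbols: (S nor ((P nor R) and Q)) -> (not U and not Q)

P nor R = False nor True = False
(P nor R) and Q = False and False = False
S nor ((P nor R) and Q) = True nor False = False
not U = not True = False
not Q = not False = True
not U and not Q = False and True = False
(S nor ((P nor R) and Q)) -> (not U and not Q) = False -> False = True
So #1 is true.

#2: Parsed as Q -> ((not U nand (not R nor P)) nor not S)

not U = not True = False
not R = not True = False
not R nor P = False nor False = True
not U nand (not R nor P) = False nand True = True
not S = not True = False
(not U nand (not R nor P)) nor not S = True nor False = False
Q -> ((not U nand (not R nor P)) nor not S) = False -> False = True
Hence #2 is true.

2 of the 2 statements are true.

2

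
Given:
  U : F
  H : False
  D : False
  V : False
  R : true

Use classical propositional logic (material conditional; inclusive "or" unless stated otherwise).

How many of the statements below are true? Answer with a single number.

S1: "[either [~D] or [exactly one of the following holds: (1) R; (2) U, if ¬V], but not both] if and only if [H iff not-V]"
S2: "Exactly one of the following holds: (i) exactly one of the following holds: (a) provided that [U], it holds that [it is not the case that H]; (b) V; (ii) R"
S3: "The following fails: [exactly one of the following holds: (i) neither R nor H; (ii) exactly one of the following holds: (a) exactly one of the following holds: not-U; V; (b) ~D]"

S1: In symbols: (¬D ⊕ (R ⊕ (¬V → U))) ↔ (H ↔ ¬V)

¬D = ¬F = T
¬V = ¬F = T
¬V → U = T → F = F
R ⊕ (¬V → U) = T ⊕ F = T
¬D ⊕ (R ⊕ (¬V → U)) = T ⊕ T = F
¬V = ¬F = T
H ↔ ¬V = F ↔ T = F
(¬D ⊕ (R ⊕ (¬V → U))) ↔ (H ↔ ¬V) = F ↔ F = T
So S1 is true.

S2: Parsed as ((U → ¬H) ⊕ V) ⊕ R

¬H = ¬F = T
U → ¬H = F → T = T
(U → ¬H) ⊕ V = T ⊕ F = T
((U → ¬H) ⊕ V) ⊕ R = T ⊕ T = F
Thus S2 is false.

S3: Formalization: ¬((R ↓ H) ⊕ ((¬U ⊕ V) ⊕ ¬D))

R ↓ H = T ↓ F = F
¬U = ¬F = T
¬U ⊕ V = T ⊕ F = T
¬D = ¬F = T
(¬U ⊕ V) ⊕ ¬D = T ⊕ T = F
(R ↓ H) ⊕ ((¬U ⊕ V) ⊕ ¬D) = F ⊕ F = F
¬((R ↓ H) ⊕ ((¬U ⊕ V) ⊕ ¬D)) = ¬F = T
Hence S3 is true.

Count: 2.

2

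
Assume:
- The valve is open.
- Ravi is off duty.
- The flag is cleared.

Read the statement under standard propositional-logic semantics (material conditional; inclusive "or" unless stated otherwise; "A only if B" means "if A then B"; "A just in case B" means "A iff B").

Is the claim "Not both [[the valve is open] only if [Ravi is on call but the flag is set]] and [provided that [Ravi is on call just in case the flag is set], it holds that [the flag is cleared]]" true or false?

Let P = "the valve is open" (True), Q = "Ravi is on call" (False), R = "the flag is set" (False).
Parsed as (P -> (Q and R)) nand ((Q iff R) -> not R)

Q and R = False and False = False
P -> (Q and R) = True -> False = False
Q iff R = False iff False = True
not R = not False = True
(Q iff R) -> not R = True -> True = True
(P -> (Q and R)) nand ((Q iff R) -> not R) = False nand True = True

True.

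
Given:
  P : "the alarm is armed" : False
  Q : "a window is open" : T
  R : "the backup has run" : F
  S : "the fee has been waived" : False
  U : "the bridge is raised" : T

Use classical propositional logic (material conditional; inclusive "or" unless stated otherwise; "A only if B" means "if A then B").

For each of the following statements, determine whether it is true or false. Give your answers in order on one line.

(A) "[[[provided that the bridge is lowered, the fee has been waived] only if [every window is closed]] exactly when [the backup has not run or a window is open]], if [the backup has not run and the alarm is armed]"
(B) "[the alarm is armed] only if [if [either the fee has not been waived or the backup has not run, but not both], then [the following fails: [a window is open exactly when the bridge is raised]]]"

(A) T; (B) T

(A): In symbols: (~R & P) -> (((~U -> S) -> ~Q) <-> (~R | Q))

~R = ~F = T
~R & P = T & F = F
~U = ~T = F
~U -> S = F -> F = T
~Q = ~T = F
(~U -> S) -> ~Q = T -> F = F
~R = ~F = T
~R | Q = T | T = T
((~U -> S) -> ~Q) <-> (~R | Q) = F <-> T = F
(~R & P) -> (((~U -> S) -> ~Q) <-> (~R | Q)) = F -> F = T
So (A) is true.

(B): In symbols: P -> ((~S xor ~R) -> ~(Q <-> U))

~S = ~F = T
~R = ~F = T
~S xor ~R = T xor T = F
Q <-> U = T <-> T = T
~(Q <-> U) = ~T = F
(~S xor ~R) -> ~(Q <-> U) = F -> F = T
P -> ((~S xor ~R) -> ~(Q <-> U)) = F -> T = T
Hence (B) is true.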